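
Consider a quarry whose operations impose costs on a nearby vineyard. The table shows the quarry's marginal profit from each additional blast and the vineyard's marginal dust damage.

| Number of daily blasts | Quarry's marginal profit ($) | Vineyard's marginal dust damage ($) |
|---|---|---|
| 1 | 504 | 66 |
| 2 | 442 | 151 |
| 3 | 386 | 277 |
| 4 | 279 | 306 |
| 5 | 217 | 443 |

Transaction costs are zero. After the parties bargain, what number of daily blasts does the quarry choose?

Bargaining reaches the level where marginal profit last exceeds marginal dust damage.
That holds through level 3 (386 ≥ 277) but not at 4 (279 < 306).

3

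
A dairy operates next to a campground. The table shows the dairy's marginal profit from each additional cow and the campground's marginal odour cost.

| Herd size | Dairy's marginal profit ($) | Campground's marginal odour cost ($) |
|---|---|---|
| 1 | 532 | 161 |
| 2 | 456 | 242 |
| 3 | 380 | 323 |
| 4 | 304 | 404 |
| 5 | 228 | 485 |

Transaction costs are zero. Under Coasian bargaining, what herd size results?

Bargaining reaches the level where marginal profit last exceeds marginal odour cost.
That holds through level 3 (380 ≥ 323) but not at 4 (304 < 404).

3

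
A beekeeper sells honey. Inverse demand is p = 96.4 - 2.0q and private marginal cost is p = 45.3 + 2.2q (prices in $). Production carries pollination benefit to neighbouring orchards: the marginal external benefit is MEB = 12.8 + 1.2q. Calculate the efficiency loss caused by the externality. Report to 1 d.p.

Market equilibrium (private): 45.3 + 2.2q = 96.4 - 2.0q → q_m = 12.1667.
Social marginal cost = private MC − MEB = 32.5 + q.
Set SMC = demand: 32.5 + q = 96.4 - 2.0q → q* = 21.3000.
The welfare-loss triangle has base |q_m − q*| and height MEB(q_m) (the vertical gap between SMC and demand is zero at q* and MEB at q_m).
DWL = ½ × 9.1333 × 27.4000 = 125.1262.

DWL = $125.1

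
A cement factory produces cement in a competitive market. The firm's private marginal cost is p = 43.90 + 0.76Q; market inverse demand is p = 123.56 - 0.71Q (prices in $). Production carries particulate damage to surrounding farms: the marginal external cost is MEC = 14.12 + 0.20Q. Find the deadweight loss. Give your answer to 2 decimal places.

DWL = $186.50

Market equilibrium (private): 43.90 + 0.76Q = 123.56 - 0.71Q → Q_m = 54.1905.
Social marginal cost = private MC + MEC = 58.02 + 0.96Q.
Set SMC = demand: 58.02 + 0.96Q = 123.56 - 0.71Q → Q* = 39.2455.
Height of the DWL triangle at Q_m is SMC(Q_m) − demand(Q_m) = MEC(Q_m) = 24.9581.
DWL = ½ × 14.9450 × 24.9581 = 186.4994.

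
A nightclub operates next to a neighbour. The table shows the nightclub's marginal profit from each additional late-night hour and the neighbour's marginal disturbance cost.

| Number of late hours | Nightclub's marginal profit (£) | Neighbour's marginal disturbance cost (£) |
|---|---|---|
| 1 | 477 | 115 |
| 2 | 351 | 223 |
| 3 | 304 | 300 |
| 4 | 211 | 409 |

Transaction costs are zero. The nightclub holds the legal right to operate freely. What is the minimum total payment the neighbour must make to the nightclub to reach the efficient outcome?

Left alone the nightclub would choose level 4 (marginal profit stays positive).
Efficient level: k* = 3 (marginal profit ≥ marginal disturbance cost through 3).
The neighbour must at least cover the nightclub's forgone profit from cutting 4→3: 211 = 211.

£211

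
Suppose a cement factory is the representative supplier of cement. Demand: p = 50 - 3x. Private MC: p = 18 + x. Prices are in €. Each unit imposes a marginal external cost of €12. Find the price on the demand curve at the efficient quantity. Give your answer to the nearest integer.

Social marginal cost = private MC + MEC = 30 + x.
Set SMC = demand: 30 + x = 50 - 3x → x* = 5.0000.
Consumer price on the demand curve at x*: 50 − 3×5.0000 = 35.0000.

P = €35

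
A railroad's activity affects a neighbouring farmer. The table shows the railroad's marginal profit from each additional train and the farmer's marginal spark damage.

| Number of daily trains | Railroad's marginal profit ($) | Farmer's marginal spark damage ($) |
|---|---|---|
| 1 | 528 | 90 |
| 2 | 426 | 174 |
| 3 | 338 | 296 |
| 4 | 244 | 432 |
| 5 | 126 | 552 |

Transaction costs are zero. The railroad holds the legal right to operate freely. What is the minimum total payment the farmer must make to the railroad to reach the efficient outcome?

$370

Left alone the railroad would choose level 5 (marginal profit stays positive).
Efficient level: k* = 3 (marginal profit ≥ marginal spark damage through 3).
The farmer must at least cover the railroad's forgone profit from cutting 5→3: 244 + 126 = 370.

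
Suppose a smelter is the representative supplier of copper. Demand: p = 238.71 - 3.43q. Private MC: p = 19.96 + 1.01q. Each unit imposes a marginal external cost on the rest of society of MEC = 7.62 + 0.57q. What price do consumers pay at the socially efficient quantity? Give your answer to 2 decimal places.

P = 94.16

Social marginal cost = private MC + MEC = 27.58 + 1.58q.
Set SMC = demand: 27.58 + 1.58q = 238.71 - 3.43q → q* = 42.1417.
Consumer price on the demand curve at q*: 238.71 − 3.43×42.1417 = 94.1640.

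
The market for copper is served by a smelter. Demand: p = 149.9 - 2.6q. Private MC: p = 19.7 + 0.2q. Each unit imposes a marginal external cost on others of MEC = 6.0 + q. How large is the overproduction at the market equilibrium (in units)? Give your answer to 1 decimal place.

Market equilibrium (private): 19.7 + 0.2q = 149.9 - 2.6q → q_m = 46.5000.
Social marginal cost = private MC + MEC = 25.7 + 1.2q.
Set SMC = demand: 25.7 + 1.2q = 149.9 - 2.6q → q* = 32.6842.
Gap = |46.5000 − 32.6842| = 13.8158.

13.8 units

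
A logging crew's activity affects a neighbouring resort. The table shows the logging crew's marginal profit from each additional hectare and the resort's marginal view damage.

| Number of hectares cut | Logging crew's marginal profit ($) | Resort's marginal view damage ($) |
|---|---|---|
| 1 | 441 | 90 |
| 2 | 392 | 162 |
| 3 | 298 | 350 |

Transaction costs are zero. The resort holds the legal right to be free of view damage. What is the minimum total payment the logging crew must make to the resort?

$252

Efficient level: marginal profit ≥ marginal view damage through level 2, so k* = 2.
With the resort holding the right, the logging crew must at least compensate total damage at k*: 90 + 162 = 252.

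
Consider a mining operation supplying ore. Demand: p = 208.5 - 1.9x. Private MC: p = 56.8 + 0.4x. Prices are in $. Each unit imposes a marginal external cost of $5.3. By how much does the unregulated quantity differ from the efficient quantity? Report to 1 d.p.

2.3 units

Market equilibrium (private): 56.8 + 0.4x = 208.5 - 1.9x → x_m = 65.9565.
Social marginal cost = private MC + MEC = 62.1 + 0.4x.
Set SMC = demand: 62.1 + 0.4x = 208.5 - 1.9x → x* = 63.6522.
Gap = |65.9565 − 63.6522| = 2.3043.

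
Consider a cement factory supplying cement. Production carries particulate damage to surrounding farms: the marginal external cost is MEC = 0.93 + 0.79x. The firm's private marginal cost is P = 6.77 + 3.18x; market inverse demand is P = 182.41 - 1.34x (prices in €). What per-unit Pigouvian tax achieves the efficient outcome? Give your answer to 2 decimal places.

Social marginal cost = private MC + MEC = 7.70 + 3.97x.
Set SMC = demand: 7.70 + 3.97x = 182.41 - 1.34x → x* = 32.9021.
The Pigouvian tax equals MEC at x*: 0.93 + 0.79×32.9021 = 26.9227.

tax = €26.92 per unit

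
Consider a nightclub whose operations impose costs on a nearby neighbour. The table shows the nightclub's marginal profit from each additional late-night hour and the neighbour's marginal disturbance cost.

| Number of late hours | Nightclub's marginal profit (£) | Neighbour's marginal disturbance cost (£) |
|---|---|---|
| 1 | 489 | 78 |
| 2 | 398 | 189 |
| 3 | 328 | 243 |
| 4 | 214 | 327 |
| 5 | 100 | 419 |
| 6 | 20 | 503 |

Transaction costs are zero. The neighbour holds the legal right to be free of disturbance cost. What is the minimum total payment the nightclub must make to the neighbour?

Efficient level: marginal profit ≥ marginal disturbance cost through level 3, so k* = 3.
With the neighbour holding the right, the nightclub must at least compensate total damage at k*: 78 + 189 + 243 = 510.

£510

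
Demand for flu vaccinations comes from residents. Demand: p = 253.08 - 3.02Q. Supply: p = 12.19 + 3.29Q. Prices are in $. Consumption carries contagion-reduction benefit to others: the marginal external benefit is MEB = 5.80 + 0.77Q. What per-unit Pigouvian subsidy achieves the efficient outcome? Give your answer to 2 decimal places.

Social marginal benefit = demand + MEB = 258.88 - 2.25Q.
Set SMB = MC: 258.88 - 2.25Q = 12.19 + 3.29Q → Q* = 44.5289.
The Pigouvian subsidy equals MEB at Q*: 5.80 + 0.77×44.5289 = 40.0873.

subsidy = $40.09 per unit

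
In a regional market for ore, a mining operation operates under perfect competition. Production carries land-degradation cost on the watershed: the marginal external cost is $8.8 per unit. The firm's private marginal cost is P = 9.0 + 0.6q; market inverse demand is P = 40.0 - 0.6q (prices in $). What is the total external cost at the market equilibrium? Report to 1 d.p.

$227.3

Market equilibrium (private): 9.0 + 0.6q = 40.0 - 0.6q → q_m = 25.8333.
Total external cost = MEC × q_m = 8.8 × 25.8333 = 227.3330.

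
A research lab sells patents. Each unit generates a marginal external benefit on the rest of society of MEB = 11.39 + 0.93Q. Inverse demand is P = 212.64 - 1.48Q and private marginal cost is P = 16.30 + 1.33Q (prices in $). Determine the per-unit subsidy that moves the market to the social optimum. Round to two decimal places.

Social marginal cost = private MC − MEB = 4.91 + 0.40Q.
Set SMC = demand: 4.91 + 0.40Q = 212.64 - 1.48Q → Q* = 110.4947.
The Pigouvian subsidy equals MEB at Q*: 11.39 + 0.93×110.4947 = 114.1501.

subsidy = $114.15 per unit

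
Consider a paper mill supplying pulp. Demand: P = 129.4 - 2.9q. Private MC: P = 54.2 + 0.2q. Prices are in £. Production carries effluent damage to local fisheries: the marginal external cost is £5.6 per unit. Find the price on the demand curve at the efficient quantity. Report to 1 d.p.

Social marginal cost = private MC + MEC = 59.8 + 0.2q.
Set SMC = demand: 59.8 + 0.2q = 129.4 - 2.9q → q* = 22.4516.
Consumer price on the demand curve at q*: 129.4 − 2.9×22.4516 = 64.2904.

P = £64.3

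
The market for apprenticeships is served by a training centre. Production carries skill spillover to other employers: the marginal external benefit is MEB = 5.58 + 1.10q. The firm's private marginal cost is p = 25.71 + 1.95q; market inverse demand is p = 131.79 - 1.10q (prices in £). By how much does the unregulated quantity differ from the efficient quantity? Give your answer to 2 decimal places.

22.48 units

Market equilibrium (private): 25.71 + 1.95q = 131.79 - 1.10q → q_m = 34.7803.
Social marginal cost = private MC − MEB = 20.13 + 0.85q.
Set SMC = demand: 20.13 + 0.85q = 131.79 - 1.10q → q* = 57.2615.
Gap = |34.7803 − 57.2615| = 22.4812.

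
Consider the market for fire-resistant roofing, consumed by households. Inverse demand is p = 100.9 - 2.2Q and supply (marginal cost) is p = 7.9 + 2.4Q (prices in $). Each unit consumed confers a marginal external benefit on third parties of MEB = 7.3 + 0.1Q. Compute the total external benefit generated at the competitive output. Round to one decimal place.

Market equilibrium (private): 7.9 + 2.4Q = 100.9 - 2.2Q → Q_m = 20.2174.
Total external benefit = ∫₀^{Q_m} (7.3 + 0.1Q) dQ = 7.3×20.2174 + ½×0.1×20.2174² = 168.0242.

$168.0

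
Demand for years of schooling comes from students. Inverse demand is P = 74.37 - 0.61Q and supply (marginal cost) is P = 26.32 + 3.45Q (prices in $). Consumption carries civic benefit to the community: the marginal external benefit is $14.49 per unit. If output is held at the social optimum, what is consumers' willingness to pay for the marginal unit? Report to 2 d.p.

Social marginal benefit = demand + MEB = 88.86 - 0.61Q.
Set SMB = MC: 88.86 - 0.61Q = 26.32 + 3.45Q → Q* = 15.4039.
Consumer price on the demand curve at Q*: 74.37 − 0.61×15.4039 = 64.9736.

P = $64.97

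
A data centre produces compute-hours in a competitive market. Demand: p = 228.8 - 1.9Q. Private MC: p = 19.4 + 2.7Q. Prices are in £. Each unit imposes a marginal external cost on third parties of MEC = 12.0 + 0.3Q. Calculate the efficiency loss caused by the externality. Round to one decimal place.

DWL = £67.2

Market equilibrium (private): 19.4 + 2.7Q = 228.8 - 1.9Q → Q_m = 45.5217.
Social marginal cost = private MC + MEC = 31.4 + 3.0Q.
Set SMC = demand: 31.4 + 3.0Q = 228.8 - 1.9Q → Q* = 40.2857.
The welfare-loss triangle has base |Q_m − Q*| and height MEC(Q_m) (the vertical gap between SMC and demand is zero at Q* and MEC at Q_m).
DWL = ½ × 5.2360 × 25.6565 = 67.1687.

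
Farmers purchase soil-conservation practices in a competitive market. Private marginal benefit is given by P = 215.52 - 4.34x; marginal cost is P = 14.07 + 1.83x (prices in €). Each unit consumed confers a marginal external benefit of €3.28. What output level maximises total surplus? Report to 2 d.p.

Social marginal benefit = demand + MEB = 218.80 - 4.34x.
Set SMB = MC: 218.80 - 4.34x = 14.07 + 1.83x → x* = 33.1815.

x* = 33.18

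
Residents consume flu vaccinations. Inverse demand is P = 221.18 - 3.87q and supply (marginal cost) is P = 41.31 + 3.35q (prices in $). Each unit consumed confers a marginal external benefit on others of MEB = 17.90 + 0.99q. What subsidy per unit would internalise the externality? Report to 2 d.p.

subsidy = $49.33 per unit

Social marginal benefit = demand + MEB = 239.08 - 2.88q.
Set SMB = MC: 239.08 - 2.88q = 41.31 + 3.35q → q* = 31.7448.
The Pigouvian subsidy equals MEB at q*: 17.90 + 0.99×31.7448 = 49.3274.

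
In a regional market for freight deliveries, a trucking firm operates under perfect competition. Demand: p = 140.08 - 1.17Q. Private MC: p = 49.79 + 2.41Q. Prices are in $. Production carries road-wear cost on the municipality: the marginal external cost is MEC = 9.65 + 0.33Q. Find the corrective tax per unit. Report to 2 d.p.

Social marginal cost = private MC + MEC = 59.44 + 2.74Q.
Set SMC = demand: 59.44 + 2.74Q = 140.08 - 1.17Q → Q* = 20.6240.
The Pigouvian tax equals MEC at Q*: 9.65 + 0.33×20.6240 = 16.4559.

tax = $16.46 per unit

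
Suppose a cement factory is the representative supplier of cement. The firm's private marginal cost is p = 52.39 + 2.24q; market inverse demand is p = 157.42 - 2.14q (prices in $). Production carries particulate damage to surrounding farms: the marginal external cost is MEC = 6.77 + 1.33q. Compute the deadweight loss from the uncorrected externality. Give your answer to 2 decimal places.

Market equilibrium (private): 52.39 + 2.24q = 157.42 - 2.14q → q_m = 23.9795.
Social marginal cost = private MC + MEC = 59.16 + 3.57q.
Set SMC = demand: 59.16 + 3.57q = 157.42 - 2.14q → q* = 17.2084.
Between q* and q_m the wedge SMC − demand runs linearly from 0 to MEC(q_m), so the loss is a triangle.
DWL = ½ × 6.7711 × 38.6627 = 130.8945.

DWL = $130.89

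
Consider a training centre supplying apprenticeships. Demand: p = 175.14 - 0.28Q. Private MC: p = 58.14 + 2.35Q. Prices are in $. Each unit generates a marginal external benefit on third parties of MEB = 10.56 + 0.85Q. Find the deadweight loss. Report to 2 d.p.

Market equilibrium (private): 58.14 + 2.35Q = 175.14 - 0.28Q → Q_m = 44.4867.
Social marginal cost = private MC − MEB = 47.58 + 1.50Q.
Set SMC = demand: 47.58 + 1.50Q = 175.14 - 0.28Q → Q* = 71.6629.
The loss is the area between SMC and demand from Q* to Q_m; with linear curves that's a triangle of height MEB(Q_m).
DWL = ½ × 27.1762 × 48.3737 = 657.3067.

DWL = $657.31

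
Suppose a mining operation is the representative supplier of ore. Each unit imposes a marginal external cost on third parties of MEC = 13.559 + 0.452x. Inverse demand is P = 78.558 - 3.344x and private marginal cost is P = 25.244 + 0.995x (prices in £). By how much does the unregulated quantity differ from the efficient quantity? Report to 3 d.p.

Market equilibrium (private): 25.244 + 0.995x = 78.558 - 3.344x → x_m = 12.2872.
Social marginal cost = private MC + MEC = 38.803 + 1.447x.
Set SMC = demand: 38.803 + 1.447x = 78.558 - 3.344x → x* = 8.2979.
Gap = |12.2872 − 8.2979| = 3.9893.

3.989 units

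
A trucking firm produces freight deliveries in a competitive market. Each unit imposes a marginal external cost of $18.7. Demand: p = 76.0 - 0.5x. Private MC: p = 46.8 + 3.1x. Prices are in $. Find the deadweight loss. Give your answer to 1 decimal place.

DWL = $48.6

Market equilibrium (private): 46.8 + 3.1x = 76.0 - 0.5x → x_m = 8.1111.
Social marginal cost = private MC + MEC = 65.5 + 3.1x.
Set SMC = demand: 65.5 + 3.1x = 76.0 - 0.5x → x* = 2.9167.
Height of the DWL triangle at x_m is SMC(x_m) − demand(x_m) = MEC(x_m) = 18.7000.
DWL = ½ × 5.1944 × 18.7000 = 48.5676.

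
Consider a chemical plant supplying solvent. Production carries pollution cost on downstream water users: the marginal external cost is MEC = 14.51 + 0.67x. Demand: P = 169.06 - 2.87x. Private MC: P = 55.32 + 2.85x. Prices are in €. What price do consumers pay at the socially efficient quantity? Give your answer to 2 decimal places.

P = €124.49

Social marginal cost = private MC + MEC = 69.83 + 3.52x.
Set SMC = demand: 69.83 + 3.52x = 169.06 - 2.87x → x* = 15.5290.
Consumer price on the demand curve at x*: 169.06 − 2.87×15.5290 = 124.4918.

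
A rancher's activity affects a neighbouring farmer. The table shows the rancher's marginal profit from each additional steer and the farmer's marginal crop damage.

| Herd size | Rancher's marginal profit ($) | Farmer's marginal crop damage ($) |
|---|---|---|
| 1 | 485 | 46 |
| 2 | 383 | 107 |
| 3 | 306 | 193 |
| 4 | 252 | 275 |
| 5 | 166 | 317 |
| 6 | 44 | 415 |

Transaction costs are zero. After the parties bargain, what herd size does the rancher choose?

Bargaining reaches the level where marginal profit last exceeds marginal crop damage.
That holds through level 3 (306 ≥ 193) but not at 4 (252 < 275).

3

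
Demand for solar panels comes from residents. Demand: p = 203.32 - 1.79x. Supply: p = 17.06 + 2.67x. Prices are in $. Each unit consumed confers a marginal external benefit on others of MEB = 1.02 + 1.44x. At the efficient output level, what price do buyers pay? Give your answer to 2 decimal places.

P = $92.32

Social marginal benefit = demand + MEB = 204.34 - 0.35x.
Set SMB = MC: 204.34 - 0.35x = 17.06 + 2.67x → x* = 62.0132.
Consumer price on the demand curve at x*: 203.32 − 1.79×62.0132 = 92.3164.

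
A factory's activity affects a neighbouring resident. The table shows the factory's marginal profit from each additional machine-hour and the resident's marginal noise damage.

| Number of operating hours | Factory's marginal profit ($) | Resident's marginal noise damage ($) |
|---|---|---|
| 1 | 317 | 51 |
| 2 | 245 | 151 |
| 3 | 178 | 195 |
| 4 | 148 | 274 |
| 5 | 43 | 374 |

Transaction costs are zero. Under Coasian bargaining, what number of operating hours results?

2

Bargaining reaches the level where marginal profit last exceeds marginal noise damage.
That holds through level 2 (245 ≥ 151) but not at 3 (178 < 195).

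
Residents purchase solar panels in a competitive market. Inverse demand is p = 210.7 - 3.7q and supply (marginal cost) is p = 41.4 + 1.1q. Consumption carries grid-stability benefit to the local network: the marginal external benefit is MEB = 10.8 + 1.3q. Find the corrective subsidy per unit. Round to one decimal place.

subsidy = 77.7 per unit

Social marginal benefit = demand + MEB = 221.5 - 2.4q.
Set SMB = MC: 221.5 - 2.4q = 41.4 + 1.1q → q* = 51.4571.
The Pigouvian subsidy equals MEB at q*: 10.8 + 1.3×51.4571 = 77.6942.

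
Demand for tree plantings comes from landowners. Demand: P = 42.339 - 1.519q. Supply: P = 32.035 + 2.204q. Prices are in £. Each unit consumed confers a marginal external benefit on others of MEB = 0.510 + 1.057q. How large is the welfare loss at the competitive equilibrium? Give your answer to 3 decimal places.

DWL = £2.213

Market equilibrium (private): 32.035 + 2.204q = 42.339 - 1.519q → q_m = 2.7677.
Social marginal benefit = demand + MEB = 42.849 - 0.462q.
Set SMB = MC: 42.849 - 0.462q = 32.035 + 2.204q → q* = 4.0563.
Height of the DWL triangle at q_m is SMB(q_m) − MC(q_m) = MEB(q_m) = 3.4354.
DWL = ½ × 1.2886 × 3.4354 = 2.2134.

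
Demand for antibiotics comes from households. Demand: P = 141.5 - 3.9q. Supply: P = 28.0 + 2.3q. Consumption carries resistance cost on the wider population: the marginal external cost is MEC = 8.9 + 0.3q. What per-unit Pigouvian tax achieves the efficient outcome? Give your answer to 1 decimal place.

tax = 13.7 per unit

Social marginal benefit = demand − MEC = 132.6 - 4.2q.
Set SMB = MC: 132.6 - 4.2q = 28.0 + 2.3q → q* = 16.0923.
The Pigouvian tax equals MEC at q*: 8.9 + 0.3×16.0923 = 13.7277.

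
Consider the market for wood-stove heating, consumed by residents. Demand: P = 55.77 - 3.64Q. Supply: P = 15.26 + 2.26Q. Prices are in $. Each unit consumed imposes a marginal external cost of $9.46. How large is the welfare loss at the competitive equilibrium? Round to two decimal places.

DWL = $7.58

Market equilibrium (private): 15.26 + 2.26Q = 55.77 - 3.64Q → Q_m = 6.8661.
Social marginal benefit = demand − MEC = 46.31 - 3.64Q.
Set SMB = MC: 46.31 - 3.64Q = 15.26 + 2.26Q → Q* = 5.2627.
Between Q* and Q_m the wedge MC − SMB runs linearly from 0 to MEC(Q_m), so the loss is a triangle.
DWL = ½ × 1.6034 × 9.4600 = 7.5841.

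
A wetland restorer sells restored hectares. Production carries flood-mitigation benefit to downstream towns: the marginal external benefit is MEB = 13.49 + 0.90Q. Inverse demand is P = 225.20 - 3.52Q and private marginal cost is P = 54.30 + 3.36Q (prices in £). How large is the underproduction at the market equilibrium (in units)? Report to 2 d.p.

5.99 units

Market equilibrium (private): 54.30 + 3.36Q = 225.20 - 3.52Q → Q_m = 24.8401.
Social marginal cost = private MC − MEB = 40.81 + 2.46Q.
Set SMC = demand: 40.81 + 2.46Q = 225.20 - 3.52Q → Q* = 30.8344.
Gap = |24.8401 − 30.8344| = 5.9943.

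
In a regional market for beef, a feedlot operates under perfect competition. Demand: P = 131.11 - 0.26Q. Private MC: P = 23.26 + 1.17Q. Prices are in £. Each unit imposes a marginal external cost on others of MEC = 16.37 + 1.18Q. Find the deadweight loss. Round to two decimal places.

DWL = £2126.78

Market equilibrium (private): 23.26 + 1.17Q = 131.11 - 0.26Q → Q_m = 75.4196.
Social marginal cost = private MC + MEC = 39.63 + 2.35Q.
Set SMC = demand: 39.63 + 2.35Q = 131.11 - 0.26Q → Q* = 35.0498.
The loss is the area between SMC and demand from Q* to Q_m; with linear curves that's a triangle of height MEC(Q_m).
DWL = ½ × 40.3698 × 105.3651 = 2126.7840.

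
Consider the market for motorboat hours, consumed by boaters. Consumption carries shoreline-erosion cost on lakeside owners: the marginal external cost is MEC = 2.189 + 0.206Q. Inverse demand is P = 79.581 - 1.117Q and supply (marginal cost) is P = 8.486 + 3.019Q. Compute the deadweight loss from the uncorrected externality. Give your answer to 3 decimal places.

Market equilibrium (private): 8.486 + 3.019Q = 79.581 - 1.117Q → Q_m = 17.1893.
Social marginal benefit = demand − MEC = 77.392 - 1.323Q.
Set SMB = MC: 77.392 - 1.323Q = 8.486 + 3.019Q → Q* = 15.8696.
The loss is the area between SMB and MC from Q* to Q_m; with linear curves that's a triangle of height MEC(Q_m).
DWL = ½ × 1.3197 × 5.7300 = 3.7809.

DWL = 3.781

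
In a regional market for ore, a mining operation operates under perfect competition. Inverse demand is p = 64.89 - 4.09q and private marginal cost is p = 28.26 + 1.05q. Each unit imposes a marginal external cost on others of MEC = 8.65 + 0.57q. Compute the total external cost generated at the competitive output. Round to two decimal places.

76.12

Market equilibrium (private): 28.26 + 1.05q = 64.89 - 4.09q → q_m = 7.1265.
Total external cost = ∫₀^{q_m} (8.65 + 0.57q) dq = 8.65×7.1265 + ½×0.57×7.1265² = 76.1185.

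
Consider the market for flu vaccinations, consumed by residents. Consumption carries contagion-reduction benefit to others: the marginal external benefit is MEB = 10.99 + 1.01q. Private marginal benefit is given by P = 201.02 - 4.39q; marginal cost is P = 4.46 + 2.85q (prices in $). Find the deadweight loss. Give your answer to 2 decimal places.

DWL = $118.41

Market equilibrium (private): 4.46 + 2.85q = 201.02 - 4.39q → q_m = 27.1492.
Social marginal benefit = demand + MEB = 212.01 - 3.38q.
Set SMB = MC: 212.01 - 3.38q = 4.46 + 2.85q → q* = 33.3146.
Height of the DWL triangle at q_m is SMB(q_m) − MC(q_m) = MEB(q_m) = 38.4107.
DWL = ½ × 6.1654 × 38.4107 = 118.4087.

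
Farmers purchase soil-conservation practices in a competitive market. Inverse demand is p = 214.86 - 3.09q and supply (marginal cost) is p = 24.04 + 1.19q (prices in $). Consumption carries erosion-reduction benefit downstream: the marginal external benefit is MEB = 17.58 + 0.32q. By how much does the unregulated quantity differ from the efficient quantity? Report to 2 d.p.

Market equilibrium (private): 24.04 + 1.19q = 214.86 - 3.09q → q_m = 44.5841.
Social marginal benefit = demand + MEB = 232.44 - 2.77q.
Set SMB = MC: 232.44 - 2.77q = 24.04 + 1.19q → q* = 52.6263.
Gap = |44.5841 − 52.6263| = 8.0422.

8.04 units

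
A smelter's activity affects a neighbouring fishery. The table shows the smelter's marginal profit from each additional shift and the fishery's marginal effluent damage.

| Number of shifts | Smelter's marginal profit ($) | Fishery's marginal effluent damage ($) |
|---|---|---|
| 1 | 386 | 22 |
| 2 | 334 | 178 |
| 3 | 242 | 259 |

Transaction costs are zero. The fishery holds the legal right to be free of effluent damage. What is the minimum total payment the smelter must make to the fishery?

Efficient level: marginal profit ≥ marginal effluent damage through level 2, so k* = 2.
With the fishery holding the right, the smelter must at least compensate total damage at k*: 22 + 178 = 200.

$200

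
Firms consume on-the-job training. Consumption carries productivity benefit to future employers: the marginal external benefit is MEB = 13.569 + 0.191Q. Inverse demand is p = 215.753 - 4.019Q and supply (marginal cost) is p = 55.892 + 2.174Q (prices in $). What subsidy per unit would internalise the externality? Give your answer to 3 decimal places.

Social marginal benefit = demand + MEB = 229.322 - 3.828Q.
Set SMB = MC: 229.322 - 3.828Q = 55.892 + 2.174Q → Q* = 28.8954.
The Pigouvian subsidy equals MEB at Q*: 13.569 + 0.191×28.8954 = 19.0880.

subsidy = $19.088 per unit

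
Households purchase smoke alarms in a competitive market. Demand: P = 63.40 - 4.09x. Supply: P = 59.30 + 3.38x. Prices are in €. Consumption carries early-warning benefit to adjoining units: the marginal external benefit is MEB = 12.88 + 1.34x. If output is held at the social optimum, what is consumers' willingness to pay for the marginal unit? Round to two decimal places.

Social marginal benefit = demand + MEB = 76.28 - 2.75x.
Set SMB = MC: 76.28 - 2.75x = 59.30 + 3.38x → x* = 2.7700.
Consumer price on the demand curve at x*: 63.40 − 4.09×2.7700 = 52.0707.

P = €52.07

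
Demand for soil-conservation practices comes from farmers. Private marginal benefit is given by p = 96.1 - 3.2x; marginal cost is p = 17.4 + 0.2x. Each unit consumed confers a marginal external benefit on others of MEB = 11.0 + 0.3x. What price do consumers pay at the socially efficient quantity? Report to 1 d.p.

P = 3.5

Social marginal benefit = demand + MEB = 107.1 - 2.9x.
Set SMB = MC: 107.1 - 2.9x = 17.4 + 0.2x → x* = 28.9355.
Consumer price on the demand curve at x*: 96.1 − 3.2×28.9355 = 3.5064.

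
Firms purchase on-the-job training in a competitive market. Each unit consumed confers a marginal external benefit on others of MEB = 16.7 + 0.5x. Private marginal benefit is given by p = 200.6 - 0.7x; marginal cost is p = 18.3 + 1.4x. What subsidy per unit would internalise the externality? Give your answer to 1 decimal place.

Social marginal benefit = demand + MEB = 217.3 - 0.2x.
Set SMB = MC: 217.3 - 0.2x = 18.3 + 1.4x → x* = 124.3750.
The Pigouvian subsidy equals MEB at x*: 16.7 + 0.5×124.3750 = 78.8875.

subsidy = 78.9 per unit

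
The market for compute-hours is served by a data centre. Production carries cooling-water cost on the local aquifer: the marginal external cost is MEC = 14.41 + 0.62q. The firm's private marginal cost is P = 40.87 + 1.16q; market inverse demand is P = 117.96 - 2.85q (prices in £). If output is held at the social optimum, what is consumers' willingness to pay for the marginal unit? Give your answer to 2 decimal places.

P = £79.38

Social marginal cost = private MC + MEC = 55.28 + 1.78q.
Set SMC = demand: 55.28 + 1.78q = 117.96 - 2.85q → q* = 13.5378.
Consumer price on the demand curve at q*: 117.96 − 2.85×13.5378 = 79.3773.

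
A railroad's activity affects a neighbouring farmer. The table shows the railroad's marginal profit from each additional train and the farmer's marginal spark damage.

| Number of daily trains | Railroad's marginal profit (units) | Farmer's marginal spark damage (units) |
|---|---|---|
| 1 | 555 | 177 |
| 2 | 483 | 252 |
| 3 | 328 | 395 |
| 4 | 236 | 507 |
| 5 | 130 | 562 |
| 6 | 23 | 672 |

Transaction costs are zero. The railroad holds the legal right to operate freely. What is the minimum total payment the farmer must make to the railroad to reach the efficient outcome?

717

Left alone the railroad would choose level 6 (marginal profit stays positive).
Efficient level: k* = 2 (marginal profit ≥ marginal spark damage through 2).
The farmer must at least cover the railroad's forgone profit from cutting 6→2: 328 + 236 + 130 + 23 = 717.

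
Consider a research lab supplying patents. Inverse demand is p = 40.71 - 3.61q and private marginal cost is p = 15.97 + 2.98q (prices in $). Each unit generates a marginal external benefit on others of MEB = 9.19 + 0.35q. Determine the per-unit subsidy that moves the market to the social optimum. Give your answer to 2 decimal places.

subsidy = $11.09 per unit

Social marginal cost = private MC − MEB = 6.78 + 2.63q.
Set SMC = demand: 6.78 + 2.63q = 40.71 - 3.61q → q* = 5.4375.
The Pigouvian subsidy equals MEB at q*: 9.19 + 0.35×5.4375 = 11.0931.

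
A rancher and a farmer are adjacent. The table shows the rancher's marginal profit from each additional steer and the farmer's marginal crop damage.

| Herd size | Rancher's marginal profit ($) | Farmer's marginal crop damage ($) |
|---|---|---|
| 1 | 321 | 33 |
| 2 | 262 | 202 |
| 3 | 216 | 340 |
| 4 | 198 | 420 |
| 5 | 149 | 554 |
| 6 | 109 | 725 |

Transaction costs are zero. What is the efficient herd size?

Bargaining reaches the level where marginal profit last exceeds marginal crop damage.
That holds through level 2 (262 ≥ 202) but not at 3 (216 < 340).

2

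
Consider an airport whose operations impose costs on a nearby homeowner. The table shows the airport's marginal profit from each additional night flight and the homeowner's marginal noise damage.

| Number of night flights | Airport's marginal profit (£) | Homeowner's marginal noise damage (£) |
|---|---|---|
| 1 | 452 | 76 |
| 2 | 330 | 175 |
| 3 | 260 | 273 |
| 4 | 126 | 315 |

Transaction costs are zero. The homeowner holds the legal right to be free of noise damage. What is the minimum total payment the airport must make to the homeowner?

£251

Efficient level: marginal profit ≥ marginal noise damage through level 2, so k* = 2.
With the homeowner holding the right, the airport must at least compensate total damage at k*: 76 + 175 = 251.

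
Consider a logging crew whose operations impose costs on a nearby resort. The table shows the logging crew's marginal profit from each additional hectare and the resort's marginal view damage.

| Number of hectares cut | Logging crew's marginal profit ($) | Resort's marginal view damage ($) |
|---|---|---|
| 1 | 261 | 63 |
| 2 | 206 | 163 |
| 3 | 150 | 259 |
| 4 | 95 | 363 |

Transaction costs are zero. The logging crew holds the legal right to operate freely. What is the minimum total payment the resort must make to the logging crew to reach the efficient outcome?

$245

Left alone the logging crew would choose level 4 (marginal profit stays positive).
Efficient level: k* = 2 (marginal profit ≥ marginal view damage through 2).
The resort must at least cover the logging crew's forgone profit from cutting 4→2: 150 + 95 = 245.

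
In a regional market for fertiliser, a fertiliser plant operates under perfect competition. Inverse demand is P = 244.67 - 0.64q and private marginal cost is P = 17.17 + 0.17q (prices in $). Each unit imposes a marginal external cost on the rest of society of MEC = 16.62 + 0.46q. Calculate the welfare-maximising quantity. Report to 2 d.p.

Social marginal cost = private MC + MEC = 33.79 + 0.63q.
Set SMC = demand: 33.79 + 0.63q = 244.67 - 0.64q → q* = 166.0472.

q* = 166.05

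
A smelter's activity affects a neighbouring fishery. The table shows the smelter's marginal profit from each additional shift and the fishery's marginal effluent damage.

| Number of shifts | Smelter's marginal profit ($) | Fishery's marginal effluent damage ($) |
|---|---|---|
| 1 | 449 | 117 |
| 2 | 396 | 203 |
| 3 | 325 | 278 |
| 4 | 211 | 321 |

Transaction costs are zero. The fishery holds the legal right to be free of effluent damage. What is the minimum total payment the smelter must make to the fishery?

$598

Efficient level: marginal profit ≥ marginal effluent damage through level 3, so k* = 3.
With the fishery holding the right, the smelter must at least compensate total damage at k*: 117 + 203 + 278 = 598.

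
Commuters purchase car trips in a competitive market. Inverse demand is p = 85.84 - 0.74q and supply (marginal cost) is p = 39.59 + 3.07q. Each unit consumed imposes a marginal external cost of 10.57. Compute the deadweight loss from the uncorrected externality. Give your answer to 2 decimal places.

Market equilibrium (private): 39.59 + 3.07q = 85.84 - 0.74q → q_m = 12.1391.
Social marginal benefit = demand − MEC = 75.27 - 0.74q.
Set SMB = MC: 75.27 - 0.74q = 39.59 + 3.07q → q* = 9.3648.
The loss is the area between SMB and MC from q* to q_m; with linear curves that's a triangle of height MEC(q_m).
DWL = ½ × 2.7743 × 10.5700 = 14.6622.

DWL = 14.66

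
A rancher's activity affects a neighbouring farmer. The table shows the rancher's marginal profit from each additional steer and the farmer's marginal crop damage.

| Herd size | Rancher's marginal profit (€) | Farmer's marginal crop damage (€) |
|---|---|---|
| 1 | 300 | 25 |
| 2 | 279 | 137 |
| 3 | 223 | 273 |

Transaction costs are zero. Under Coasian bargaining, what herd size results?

Bargaining reaches the level where marginal profit last exceeds marginal crop damage.
That holds through level 2 (279 ≥ 137) but not at 3 (223 < 273).

2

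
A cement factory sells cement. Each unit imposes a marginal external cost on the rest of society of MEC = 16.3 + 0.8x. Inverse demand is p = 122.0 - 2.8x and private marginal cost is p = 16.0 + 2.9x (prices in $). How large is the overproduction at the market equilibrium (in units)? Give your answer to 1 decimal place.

4.8 units

Market equilibrium (private): 16.0 + 2.9x = 122.0 - 2.8x → x_m = 18.5965.
Social marginal cost = private MC + MEC = 32.3 + 3.7x.
Set SMC = demand: 32.3 + 3.7x = 122.0 - 2.8x → x* = 13.8000.
Gap = |18.5965 − 13.8000| = 4.7965.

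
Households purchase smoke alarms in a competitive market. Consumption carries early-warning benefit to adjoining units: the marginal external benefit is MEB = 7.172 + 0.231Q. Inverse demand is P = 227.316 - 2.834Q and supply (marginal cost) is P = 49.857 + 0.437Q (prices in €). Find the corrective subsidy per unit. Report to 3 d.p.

subsidy = €21.202 per unit

Social marginal benefit = demand + MEB = 234.488 - 2.603Q.
Set SMB = MC: 234.488 - 2.603Q = 49.857 + 0.437Q → Q* = 60.7339.
The Pigouvian subsidy equals MEB at Q*: 7.172 + 0.231×60.7339 = 21.2015.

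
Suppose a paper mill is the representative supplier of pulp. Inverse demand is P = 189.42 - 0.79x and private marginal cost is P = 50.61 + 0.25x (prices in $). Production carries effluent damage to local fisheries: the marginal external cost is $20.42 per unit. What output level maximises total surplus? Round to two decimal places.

Social marginal cost = private MC + MEC = 71.03 + 0.25x.
Set SMC = demand: 71.03 + 0.25x = 189.42 - 0.79x → x* = 113.8365.

x* = 113.84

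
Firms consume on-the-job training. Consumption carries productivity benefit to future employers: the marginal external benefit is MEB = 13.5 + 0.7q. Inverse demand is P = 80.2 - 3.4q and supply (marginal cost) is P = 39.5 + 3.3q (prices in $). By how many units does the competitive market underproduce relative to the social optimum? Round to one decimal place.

3.0 units

Market equilibrium (private): 39.5 + 3.3q = 80.2 - 3.4q → q_m = 6.0746.
Social marginal benefit = demand + MEB = 93.7 - 2.7q.
Set SMB = MC: 93.7 - 2.7q = 39.5 + 3.3q → q* = 9.0333.
Gap = |6.0746 − 9.0333| = 2.9587.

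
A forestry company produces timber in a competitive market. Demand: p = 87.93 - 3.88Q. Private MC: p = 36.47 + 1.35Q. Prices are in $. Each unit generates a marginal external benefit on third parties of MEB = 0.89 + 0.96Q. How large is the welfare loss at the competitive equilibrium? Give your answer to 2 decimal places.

Market equilibrium (private): 36.47 + 1.35Q = 87.93 - 3.88Q → Q_m = 9.8394.
Social marginal cost = private MC − MEB = 35.58 + 0.39Q.
Set SMC = demand: 35.58 + 0.39Q = 87.93 - 3.88Q → Q* = 12.2600.
The loss is the area between SMC and demand from Q* to Q_m; with linear curves that's a triangle of height MEB(Q_m).
DWL = ½ × 2.4206 × 10.3358 = 12.5094.

DWL = $12.51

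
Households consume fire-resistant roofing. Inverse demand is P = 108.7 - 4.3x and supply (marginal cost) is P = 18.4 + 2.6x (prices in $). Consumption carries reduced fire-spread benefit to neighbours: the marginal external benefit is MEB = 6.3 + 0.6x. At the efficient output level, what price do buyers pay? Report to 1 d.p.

P = $42.8

Social marginal benefit = demand + MEB = 115.0 - 3.7x.
Set SMB = MC: 115.0 - 3.7x = 18.4 + 2.6x → x* = 15.3333.
Consumer price on the demand curve at x*: 108.7 − 4.3×15.3333 = 42.7668.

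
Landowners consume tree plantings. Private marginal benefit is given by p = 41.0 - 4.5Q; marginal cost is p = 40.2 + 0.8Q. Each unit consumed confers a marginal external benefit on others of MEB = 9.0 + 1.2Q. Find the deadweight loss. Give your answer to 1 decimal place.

DWL = 10.3

Market equilibrium (private): 40.2 + 0.8Q = 41.0 - 4.5Q → Q_m = 0.1509.
Social marginal benefit = demand + MEB = 50.0 - 3.3Q.
Set SMB = MC: 50.0 - 3.3Q = 40.2 + 0.8Q → Q* = 2.3902.
The welfare-loss triangle has base |Q_m − Q*| and height MEB(Q_m) (the vertical gap between SMB and MC is zero at Q* and MEB at Q_m).
DWL = ½ × 2.2393 × 9.1811 = 10.2796.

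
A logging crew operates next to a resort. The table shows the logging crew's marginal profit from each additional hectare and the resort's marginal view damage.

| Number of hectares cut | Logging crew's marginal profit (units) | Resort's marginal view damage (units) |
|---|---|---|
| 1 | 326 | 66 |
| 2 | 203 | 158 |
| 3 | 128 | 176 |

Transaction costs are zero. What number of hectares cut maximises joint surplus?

2

Bargaining reaches the level where marginal profit last exceeds marginal view damage.
That holds through level 2 (203 ≥ 158) but not at 3 (128 < 176).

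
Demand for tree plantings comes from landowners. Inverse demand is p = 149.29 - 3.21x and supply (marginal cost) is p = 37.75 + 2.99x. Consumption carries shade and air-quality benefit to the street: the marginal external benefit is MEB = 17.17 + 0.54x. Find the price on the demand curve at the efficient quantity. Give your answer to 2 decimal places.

P = 76.29

Social marginal benefit = demand + MEB = 166.46 - 2.67x.
Set SMB = MC: 166.46 - 2.67x = 37.75 + 2.99x → x* = 22.7403.
Consumer price on the demand curve at x*: 149.29 − 3.21×22.7403 = 76.2936.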